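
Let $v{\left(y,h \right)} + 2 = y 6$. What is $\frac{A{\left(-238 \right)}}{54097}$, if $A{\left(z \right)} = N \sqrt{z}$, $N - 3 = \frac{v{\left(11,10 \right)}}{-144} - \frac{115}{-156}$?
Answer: $\frac{1541 i \sqrt{238}}{25317396} \approx 0.00093901 i$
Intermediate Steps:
$v{\left(y,h \right)} = -2 + 6 y$ ($v{\left(y,h \right)} = -2 + y 6 = -2 + 6 y$)
$N = \frac{1541}{468}$ ($N = 3 + \left(\frac{-2 + 6 \cdot 11}{-144} - \frac{115}{-156}\right) = 3 + \left(\left(-2 + 66\right) \left(- \frac{1}{144}\right) - - \frac{115}{156}\right) = 3 + \left(64 \left(- \frac{1}{144}\right) + \frac{115}{156}\right) = 3 + \left(- \frac{4}{9} + \frac{115}{156}\right) = 3 + \frac{137}{468} = \frac{1541}{468} \approx 3.2927$)
$A{\left(z \right)} = \frac{1541 \sqrt{z}}{468}$
$\frac{A{\left(-238 \right)}}{54097} = \frac{\frac{1541}{468} \sqrt{-238}}{54097} = \frac{1541 i \sqrt{238}}{468} \cdot \frac{1}{54097} = \frac{1541 i \sqrt{238}}{25317396}$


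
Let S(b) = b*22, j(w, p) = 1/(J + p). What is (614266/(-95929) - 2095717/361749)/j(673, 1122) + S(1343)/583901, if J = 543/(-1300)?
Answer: -3246282076839915579549/237310442454164300 ≈ -13679.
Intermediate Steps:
J = -543/1300 (J = 543*(-1/1300) = -543/1300 ≈ -0.41769)
j(w, p) = 1/(-543/1300 + p)
S(b) = 22*b
(614266/(-95929) - 2095717/361749)/j(673, 1122) + S(1343)/583901 = (614266/(-95929) - 2095717/361749)/((1300/(-543 + 1300*1122))) + (22*1343)/583901 = (614266*(-1/95929) - 2095717*1/361749)/((1300/(-543 + 1458600))) + 29546*(1/583901) = (-614266/95929 - 56641/9777)/((1300/1458057)) + 29546/583901 = -11439193171/(937897833*(1300*(1/1458057))) + 29546/583901 = -11439193171/(937897833*1300/1458057) + 29546/583901 = -11439193171/937897833*1458057/1300 + 29546/583901 = -5559665225776249/406422394300 + 29546/583901 = -3246282076839915579549/237310442454164300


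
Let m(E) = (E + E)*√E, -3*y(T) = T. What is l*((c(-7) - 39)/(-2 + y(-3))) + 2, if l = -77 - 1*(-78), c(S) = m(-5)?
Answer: 41 + 10*I*√5 ≈ 41.0 + 22.361*I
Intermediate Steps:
y(T) = -T/3
m(E) = 2*E^(3/2) (m(E) = (2*E)*√E = 2*E^(3/2))
c(S) = -10*I*√5 (c(S) = 2*(-5)^(3/2) = 2*(-5*I*√5) = -10*I*√5)
l = 1 (l = -77 + 78 = 1)
l*((c(-7) - 39)/(-2 + y(-3))) + 2 = 1*((-10*I*√5 - 39)/(-2 - ⅓*(-3))) + 2 = 1*((-39 - 10*I*√5)/(-2 + 1)) + 2 = 1*((-39 - 10*I*√5)/(-1)) + 2 = 1*((-39 - 10*I*√5)*(-1)) + 2 = 1*(39 + 10*I*√5) + 2 = (39 + 10*I*√5) + 2 = 41 + 10*I*√5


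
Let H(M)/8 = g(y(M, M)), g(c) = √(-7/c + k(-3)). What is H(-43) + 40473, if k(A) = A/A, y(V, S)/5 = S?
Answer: 40473 + 8*√47730/215 ≈ 40481.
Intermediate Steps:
y(V, S) = 5*S
k(A) = 1
g(c) = √(1 - 7/c) (g(c) = √(-7/c + 1) = √(1 - 7/c))
H(M) = 8*√5*√((-7 + 5*M)/M)/5 (H(M) = 8*√((-7 + 5*M)/((5*M))) = 8*√((1/(5*M))*(-7 + 5*M)) = 8*√((-7 + 5*M)/(5*M)) = 8*(√5*√((-7 + 5*M)/M)/5) = 8*√5*√((-7 + 5*M)/M)/5)
H(-43) + 40473 = 8*√(25 - 35/(-43))/5 + 40473 = 8*√(25 - 35*(-1/43))/5 + 40473 = 8*√(25 + 35/43)/5 + 40473 = 8*√(1110/43)/5 + 40473 = 8*(√47730/43)/5 + 40473 = 8*√47730/215 + 40473 = 40473 + 8*√47730/215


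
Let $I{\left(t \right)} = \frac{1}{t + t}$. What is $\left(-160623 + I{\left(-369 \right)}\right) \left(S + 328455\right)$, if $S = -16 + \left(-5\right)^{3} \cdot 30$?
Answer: $- \frac{38488561004975}{738} \approx -5.2153 \cdot 10^{10}$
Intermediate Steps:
$I{\left(t \right)} = \frac{1}{2 t}$
$S = -3766$ ($S = -16 - 3750 = -3766$)
$\left(-160623 + I{\left(-369 \right)}\right) \left(S + 328455\right) = \left(-160623 + \frac{1}{2 \left(-369\right)}\right) \left(-3766 + 328455\right) = \left(-160623 + \frac{1}{2} \left(- \frac{1}{369}\right)\right) 324689 = \left(-160623 - \frac{1}{738}\right) 324689 = \left(- \frac{118539775}{738}\right) 324689 = - \frac{38488561004975}{738}$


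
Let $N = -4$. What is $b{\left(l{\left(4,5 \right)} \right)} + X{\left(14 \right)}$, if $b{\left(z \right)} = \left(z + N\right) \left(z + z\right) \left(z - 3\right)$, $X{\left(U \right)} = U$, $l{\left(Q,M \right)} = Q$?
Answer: $14$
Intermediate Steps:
$b{\left(z \right)} = 2 z \left(-4 + z\right) \left(-3 + z\right)$ ($b{\left(z \right)} = \left(z - 4\right) \left(z + z\right) \left(z - 3\right) = \left(-4 + z\right) 2 z \left(-3 + z\right) = 2 z \left(-4 + z\right) \left(-3 + z\right)$)
$b{\left(l{\left(4,5 \right)} \right)} + X{\left(14 \right)} = 2 \cdot 4 \left(12 + 4^{2} - 28\right) + 14 = 2 \cdot 4 \left(12 + 16 - 28\right) + 14 = 2 \cdot 4 \cdot 0 + 14 = 0 + 14 = 14$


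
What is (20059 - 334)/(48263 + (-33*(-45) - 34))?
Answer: 19725/49714 ≈ 0.39677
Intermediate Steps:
(20059 - 334)/(48263 + (-33*(-45) - 34)) = 19725/(48263 + (1485 - 34)) = 19725/(48263 + 1451) = 19725/49714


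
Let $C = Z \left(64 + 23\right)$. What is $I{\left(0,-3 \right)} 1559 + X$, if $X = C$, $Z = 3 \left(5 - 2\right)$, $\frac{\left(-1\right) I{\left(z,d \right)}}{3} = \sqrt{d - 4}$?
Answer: $783 - 4677 i \sqrt{7} \approx 783.0 - 12374.0 i$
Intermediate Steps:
$I{\left(z,d \right)} = - 3 \sqrt{-4 + d}$ ($I{\left(z,d \right)} = - 3 \sqrt{d - 4} = - 3 \sqrt{-4 + d}$)
$Z = 9$ ($Z = 3 \cdot 3 = 9$)
$C = 783$ ($C = 9 \left(64 + 23\right) = 9 \cdot 87 = 783$)
$X = 783$
$I{\left(0,-3 \right)} 1559 + X = - 3 \sqrt{-4 - 3} \cdot 1559 + 783 = - 3 \sqrt{-7} \cdot 1559 + 783 = - 3 i \sqrt{7} \cdot 1559 + 783 = - 4677 i \sqrt{7} + 783 = 783 - 4677 i \sqrt{7}$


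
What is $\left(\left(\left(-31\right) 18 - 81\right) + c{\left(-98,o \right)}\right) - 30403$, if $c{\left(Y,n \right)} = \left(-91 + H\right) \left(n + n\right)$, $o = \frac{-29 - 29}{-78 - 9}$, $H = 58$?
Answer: $-31086$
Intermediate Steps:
$o = \frac{2}{3}$ ($o = - \frac{58}{-87} = \left(-58\right) \left(- \frac{1}{87}\right) = \frac{2}{3} \approx 0.66667$)
$c{\left(Y,n \right)} = - 66 n$ ($c{\left(Y,n \right)} = \left(-91 + 58\right) \left(n + n\right) = - 33 \cdot 2 n = - 66 n$)
$\left(\left(\left(-31\right) 18 - 81\right) + c{\left(-98,o \right)}\right) - 30403 = \left(\left(\left(-31\right) 18 - 81\right) - 44\right) - 30403 = \left(\left(-558 - 81\right) - 44\right) - 30403 = \left(-639 - 44\right) - 30403 = -683 - 30403 = -31086$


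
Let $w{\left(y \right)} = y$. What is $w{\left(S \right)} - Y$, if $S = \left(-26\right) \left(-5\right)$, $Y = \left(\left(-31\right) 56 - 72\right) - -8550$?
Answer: $-6612$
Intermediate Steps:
$Y = 6742$ ($Y = \left(-1736 - 72\right) + 8550 = -1808 + 8550 = 6742$)
$S = 130$
$w{\left(S \right)} - Y = 130 - 6742 = -6612$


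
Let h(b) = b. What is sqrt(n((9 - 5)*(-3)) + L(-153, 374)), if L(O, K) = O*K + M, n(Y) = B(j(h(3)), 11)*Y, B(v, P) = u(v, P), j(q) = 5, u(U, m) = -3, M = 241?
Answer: I*sqrt(56945) ≈ 238.63*I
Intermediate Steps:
B(v, P) = -3
n(Y) = -3*Y
L(O, K) = 241 + K*O (L(O, K) = O*K + 241 = K*O + 241 = 241 + K*O)
sqrt(n((9 - 5)*(-3)) + L(-153, 374)) = sqrt(-3*(9 - 5)*(-3) + (241 + 374*(-153))) = sqrt(-12*(-3) + (241 - 57222)) = sqrt(-3*(-12) - 56981) = sqrt(36 - 56981) = sqrt(-56945) = I*sqrt(56945)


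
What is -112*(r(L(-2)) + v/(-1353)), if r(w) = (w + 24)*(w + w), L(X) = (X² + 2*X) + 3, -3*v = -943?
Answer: -1793680/99 ≈ -18118.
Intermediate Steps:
v = 943/3 (v = -⅓*(-943) = 943/3 ≈ 314.33)
L(X) = 3 + X² + 2*X
r(w) = 2*w*(24 + w) (r(w) = (24 + w)*(2*w) = 2*w*(24 + w))
-112*(r(L(-2)) + v/(-1353)) = -112*(2*(3 + (-2)² + 2*(-2))*(24 + (3 + (-2)² + 2*(-2))) + (943/3)/(-1353)) = -112*(2*(3 + 4 - 4)*(24 + (3 + 4 - 4)) + (943/3)*(-1/1353)) = -112*(2*3*(24 + 3) - 23/99) = -112*(2*3*27 - 23/99) = -112*(162 - 23/99) = -112*16015/99 = -1793680/99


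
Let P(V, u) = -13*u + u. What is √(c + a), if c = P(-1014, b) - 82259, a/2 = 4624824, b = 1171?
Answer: √9153337 ≈ 3025.4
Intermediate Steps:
a = 9249648 (a = 2*4624824 = 9249648)
P(V, u) = -12*u
c = -96311 (c = -12*1171 - 82259 = -14052 - 82259 = -96311)
√(c + a) = √(-96311 + 9249648) = √9153337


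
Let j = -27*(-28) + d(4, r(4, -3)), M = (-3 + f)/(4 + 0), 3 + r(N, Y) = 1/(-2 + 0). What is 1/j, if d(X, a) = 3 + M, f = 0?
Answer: 4/3033 ≈ 0.0013188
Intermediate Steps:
r(N, Y) = -7/2 (r(N, Y) = -3 + 1/(-2 + 0) = -3 + 1/(-2) = -3 - ½ = -7/2)
M = -¾ (M = (-3 + 0)/(4 + 0) = -3/4 = -3*¼ = -¾ ≈ -0.75000)
d(X, a) = 9/4 (d(X, a) = 3 - ¾ = 9/4)
j = 3033/4 (j = -27*(-28) + 9/4 = 756 + 9/4 = 3033/4 ≈ 758.25)
1/j = 1/(3033/4) = 4/3033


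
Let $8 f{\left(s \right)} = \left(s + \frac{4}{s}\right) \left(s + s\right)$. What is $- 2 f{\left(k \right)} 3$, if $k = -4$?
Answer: $-30$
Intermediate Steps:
$f{\left(s \right)} = \frac{s \left(s + \frac{4}{s}\right)}{4}$ ($f{\left(s \right)} = \frac{\left(s + \frac{4}{s}\right) \left(s + s\right)}{8} = \frac{\left(s + \frac{4}{s}\right) 2 s}{8} = \frac{2 s \left(s + \frac{4}{s}\right)}{8} = \frac{s \left(s + \frac{4}{s}\right)}{4}$)
$- 2 f{\left(k \right)} 3 = - 2 \left(1 + \frac{\left(-4\right)^{2}}{4}\right) 3 = - 2 \left(1 + \frac{1}{4} \cdot 16\right) 3 = - 2 \left(1 + 4\right) 3 = \left(-2\right) 5 \cdot 3 = \left(-10\right) 3 = -30$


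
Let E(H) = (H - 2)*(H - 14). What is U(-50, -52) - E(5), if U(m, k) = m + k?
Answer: -75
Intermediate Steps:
U(m, k) = k + m
E(H) = (-14 + H)*(-2 + H) (E(H) = (-2 + H)*(-14 + H) = (-14 + H)*(-2 + H))
U(-50, -52) - E(5) = (-52 - 50) - (28 + 5² - 16*5) = -102 - (28 + 25 - 80) = -102 - 1*(-27) = -102 + 27 = -75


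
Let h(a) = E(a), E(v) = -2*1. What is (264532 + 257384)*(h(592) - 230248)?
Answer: -120171159000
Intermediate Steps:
E(v) = -2
h(a) = -2
(264532 + 257384)*(h(592) - 230248) = (264532 + 257384)*(-2 - 230248) = 521916*(-230250) = -120171159000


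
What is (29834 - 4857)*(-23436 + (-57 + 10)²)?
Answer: -530186779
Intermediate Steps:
(29834 - 4857)*(-23436 + (-57 + 10)²) = 24977*(-23436 + (-47)²) = 24977*(-23436 + 2209) = 24977*(-21227) = -530186779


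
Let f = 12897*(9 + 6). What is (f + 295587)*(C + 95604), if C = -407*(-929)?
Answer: 231662618694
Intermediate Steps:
f = 193455 (f = 12897*15 = 193455)
C = 378103
(f + 295587)*(C + 95604) = (193455 + 295587)*(378103 + 95604) = 489042*473707 = 231662618694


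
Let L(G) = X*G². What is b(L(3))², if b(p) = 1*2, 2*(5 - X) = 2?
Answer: 4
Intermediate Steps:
X = 4 (X = 5 - ½*2 = 5 - 1 = 4)
L(G) = 4*G²
b(p) = 2
b(L(3))² = 2² = 4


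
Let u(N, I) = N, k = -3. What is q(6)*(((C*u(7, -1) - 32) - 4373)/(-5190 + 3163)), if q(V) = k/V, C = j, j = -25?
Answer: -2290/2027 ≈ -1.1297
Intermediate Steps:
C = -25
q(V) = -3/V
q(6)*(((C*u(7, -1) - 32) - 4373)/(-5190 + 3163)) = (-3/6)*(((-25*7 - 32) - 4373)/(-5190 + 3163)) = (-3*⅙)*(((-175 - 32) - 4373)/(-2027)) = -(-207 - 4373)*(-1)/(2*2027) = -(-2290)*(-1)/2027 = -½*4580/2027 = -2290/2027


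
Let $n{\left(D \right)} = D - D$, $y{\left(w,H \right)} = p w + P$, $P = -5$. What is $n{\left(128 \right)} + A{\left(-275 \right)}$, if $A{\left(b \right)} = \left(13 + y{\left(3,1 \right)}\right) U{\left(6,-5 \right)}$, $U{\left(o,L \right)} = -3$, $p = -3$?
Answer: $3$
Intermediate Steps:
$y{\left(w,H \right)} = -5 - 3 w$ ($y{\left(w,H \right)} = - 3 w - 5 = -5 - 3 w$)
$n{\left(D \right)} = 0$
$A{\left(b \right)} = 3$ ($A{\left(b \right)} = \left(13 - 14\right) \left(-3\right) = \left(-1\right) \left(-3\right) = 3$)
$n{\left(128 \right)} + A{\left(-275 \right)} = 0 + 3 = 3$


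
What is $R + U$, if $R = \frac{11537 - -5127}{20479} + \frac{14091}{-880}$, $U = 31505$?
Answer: $\frac{51590371121}{1638320} \approx 31490.0$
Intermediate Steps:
$R = - \frac{24900479}{1638320}$ ($R = \left(11537 + 5127\right) \frac{1}{20479} + 14091 \left(- \frac{1}{880}\right) = 16664 \cdot \frac{1}{20479} - \frac{1281}{80} = \frac{16664}{20479} - \frac{1281}{80} = - \frac{24900479}{1638320} \approx -15.199$)
$R + U = - \frac{24900479}{1638320} + 31505 = \frac{51590371121}{1638320}$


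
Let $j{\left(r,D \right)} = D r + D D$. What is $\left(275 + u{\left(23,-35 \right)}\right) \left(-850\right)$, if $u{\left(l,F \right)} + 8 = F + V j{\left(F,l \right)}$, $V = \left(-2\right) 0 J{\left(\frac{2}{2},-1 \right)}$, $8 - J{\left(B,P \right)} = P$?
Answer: $-197200$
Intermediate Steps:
$J{\left(B,P \right)} = 8 - P$
$j{\left(r,D \right)} = D^{2} + D r$ ($j{\left(r,D \right)} = D r + D^{2} = D^{2} + D r$)
$V = 0$ ($V = \left(-2\right) 0 \left(8 - -1\right) = 0 \left(8 + 1\right) = 0 \cdot 9 = 0$)
$u{\left(l,F \right)} = -8 + F$ ($u{\left(l,F \right)} = -8 + \left(F + 0 l \left(l + F\right)\right) = -8 + \left(F + 0 l \left(F + l\right)\right) = -8 + \left(F + 0\right) = -8 + F$)
$\left(275 + u{\left(23,-35 \right)}\right) \left(-850\right) = \left(275 - 43\right) \left(-850\right) = 232 \left(-850\right) = -197200$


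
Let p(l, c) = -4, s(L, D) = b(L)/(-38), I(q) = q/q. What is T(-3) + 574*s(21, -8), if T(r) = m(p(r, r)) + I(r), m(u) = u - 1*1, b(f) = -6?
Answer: 1646/19 ≈ 86.632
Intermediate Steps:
I(q) = 1
s(L, D) = 3/19 (s(L, D) = -6/(-38) = -6*(-1/38) = 3/19)
m(u) = -1 + u (m(u) = u - 1 = -1 + u)
T(r) = -4 (T(r) = (-1 - 4) + 1 = -5 + 1 = -4)
T(-3) + 574*s(21, -8) = -4 + 574*(3/19) = -4 + 1722/19 = 1646/19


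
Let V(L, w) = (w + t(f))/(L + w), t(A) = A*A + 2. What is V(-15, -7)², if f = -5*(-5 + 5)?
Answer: 25/484 ≈ 0.051653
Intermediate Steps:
f = 0 (f = -5*0 = 0)
t(A) = 2 + A² (t(A) = A² + 2 = 2 + A²)
V(L, w) = (2 + w)/(L + w) (V(L, w) = (w + (2 + 0²))/(L + w) = (w + (2 + 0))/(L + w) = (w + 2)/(L + w) = (2 + w)/(L + w))
V(-15, -7)² = ((2 - 7)/(-15 - 7))² = (-5/(-22))² = (-1/22*(-5))² = (5/22)² = 25/484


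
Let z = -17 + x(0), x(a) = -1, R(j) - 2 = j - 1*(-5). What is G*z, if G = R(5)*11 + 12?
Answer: -2592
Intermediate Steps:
R(j) = 7 + j (R(j) = 2 + (j - 1*(-5)) = 2 + (j + 5) = 2 + (5 + j) = 7 + j)
G = 144 (G = (7 + 5)*11 + 12 = 12*11 + 12 = 132 + 12 = 144)
z = -18 (z = -17 - 1 = -18)
G*z = 144*(-18) = -2592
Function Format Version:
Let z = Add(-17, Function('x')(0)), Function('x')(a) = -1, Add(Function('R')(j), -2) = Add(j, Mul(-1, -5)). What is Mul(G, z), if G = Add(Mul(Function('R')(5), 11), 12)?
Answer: -2592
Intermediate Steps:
Function('R')(j) = Add(7, j) (Function('R')(j) = Add(2, Add(j, Mul(-1, -5))) = Add(2, Add(j, 5)) = Add(2, Add(5, j)) = Add(7, j))
G = 144 (G = Add(Mul(Add(7, 5), 11), 12) = Add(Mul(12, 11), 12) = Add(132, 12) = 144)
z = -18 (z = Add(-17, -1) = -18)
Mul(G, z) = Mul(144, -18) = -2592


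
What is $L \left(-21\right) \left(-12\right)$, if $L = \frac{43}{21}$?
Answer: $516$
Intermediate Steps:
$L = \frac{43}{21}$ ($L = 43 \cdot \frac{1}{21} = \frac{43}{21} \approx 2.0476$)
$L \left(-21\right) \left(-12\right) = \frac{43}{21} \left(-21\right) \left(-12\right) = \left(-43\right) \left(-12\right) = 516$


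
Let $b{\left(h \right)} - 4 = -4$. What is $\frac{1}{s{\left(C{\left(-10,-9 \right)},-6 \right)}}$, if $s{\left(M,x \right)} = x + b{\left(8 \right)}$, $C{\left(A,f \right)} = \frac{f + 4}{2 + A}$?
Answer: $- \frac{1}{6} \approx -0.16667$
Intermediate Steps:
$C{\left(A,f \right)} = \frac{4 + f}{2 + A}$
$b{\left(h \right)} = 0$ ($b{\left(h \right)} = 4 - 4 = 0$)
$s{\left(M,x \right)} = x$ ($s{\left(M,x \right)} = x + 0 = x$)
$\frac{1}{s{\left(C{\left(-10,-9 \right)},-6 \right)}} = \frac{1}{-6} = - \frac{1}{6}$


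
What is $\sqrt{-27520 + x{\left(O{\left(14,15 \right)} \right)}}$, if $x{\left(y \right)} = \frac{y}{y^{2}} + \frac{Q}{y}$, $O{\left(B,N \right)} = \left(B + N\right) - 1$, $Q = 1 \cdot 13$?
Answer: $\frac{i \sqrt{110078}}{2} \approx 165.89 i$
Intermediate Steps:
$Q = 13$
$O{\left(B,N \right)} = -1 + B + N$
$x{\left(y \right)} = \frac{14}{y}$ ($x{\left(y \right)} = \frac{y}{y^{2}} + \frac{13}{y} = \frac{1}{y} + \frac{13}{y} = \frac{14}{y}$)
$\sqrt{-27520 + x{\left(O{\left(14,15 \right)} \right)}} = \sqrt{-27520 + \frac{14}{-1 + 14 + 15}} = \sqrt{-27520 + \frac{14}{28}} = \sqrt{-27520 + 14 \cdot \frac{1}{28}} = \sqrt{-27520 + \frac{1}{2}} = \sqrt{- \frac{55039}{2}} = \frac{i \sqrt{110078}}{2}$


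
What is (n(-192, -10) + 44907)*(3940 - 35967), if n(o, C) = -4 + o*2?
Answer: -1425810013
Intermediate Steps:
n(o, C) = -4 + 2*o
(n(-192, -10) + 44907)*(3940 - 35967) = ((-4 + 2*(-192)) + 44907)*(3940 - 35967) = ((-4 - 384) + 44907)*(-32027) = (-388 + 44907)*(-32027) = 44519*(-32027) = -1425810013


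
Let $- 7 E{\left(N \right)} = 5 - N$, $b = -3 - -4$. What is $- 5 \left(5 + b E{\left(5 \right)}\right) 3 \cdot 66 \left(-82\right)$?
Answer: $405900$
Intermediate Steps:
$b = 1$ ($b = -3 + 4 = 1$)
$E{\left(N \right)} = - \frac{5}{7} + \frac{N}{7}$ ($E{\left(N \right)} = - \frac{5 - N}{7} = - \frac{5}{7} + \frac{N}{7}$)
$- 5 \left(5 + b E{\left(5 \right)}\right) 3 \cdot 66 \left(-82\right) = - 5 \left(5 + 1 \left(- \frac{5}{7} + \frac{1}{7} \cdot 5\right)\right) 3 \cdot 66 \left(-82\right) = - 5 \left(5 + 1 \left(- \frac{5}{7} + \frac{5}{7}\right)\right) 3 \cdot 66 \left(-82\right) = - 5 \left(5 + 1 \cdot 0\right) 3 \cdot 66 \left(-82\right) = - 5 \left(5 + 0\right) 3 \cdot 66 \left(-82\right) = \left(-5\right) 5 \cdot 3 \cdot 66 \left(-82\right) = \left(-25\right) 3 \cdot 66 \left(-82\right) = \left(-75\right) 66 \left(-82\right) = \left(-4950\right) \left(-82\right) = 405900$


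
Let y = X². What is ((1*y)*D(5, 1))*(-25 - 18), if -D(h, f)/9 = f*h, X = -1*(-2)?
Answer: 7740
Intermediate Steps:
X = 2
y = 4 (y = 2² = 4)
D(h, f) = -9*f*h
((1*y)*D(5, 1))*(-25 - 18) = ((1*4)*(-9*1*5))*(-25 - 18) = (4*(-45))*(-43) = -180*(-43) = 7740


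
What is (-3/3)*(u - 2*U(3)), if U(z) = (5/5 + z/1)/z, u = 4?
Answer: -4/3 ≈ -1.3333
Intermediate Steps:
U(z) = (1 + z)/z (U(z) = (5*(⅕) + z*1)/z = (1 + z)/z)
(-3/3)*(u - 2*U(3)) = (-3/3)*(4 - 2*(1 + 3)/3) = (-3*⅓)*(4 - 2*4/3) = -(4 - 2*4/3) = -(4 - 8/3) = -1*4/3 = -4/3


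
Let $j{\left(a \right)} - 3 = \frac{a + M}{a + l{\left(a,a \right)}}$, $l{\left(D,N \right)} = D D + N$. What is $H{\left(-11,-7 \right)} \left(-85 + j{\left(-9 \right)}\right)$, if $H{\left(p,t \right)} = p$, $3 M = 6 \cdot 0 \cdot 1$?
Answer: $\frac{6325}{7} \approx 903.57$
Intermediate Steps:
$l{\left(D,N \right)} = N + D^{2}$ ($l{\left(D,N \right)} = D^{2} + N = N + D^{2}$)
$M = 0$ ($M = \frac{6 \cdot 0 \cdot 1}{3} = \frac{0 \cdot 1}{3} = \frac{1}{3} \cdot 0 = 0$)
$j{\left(a \right)} = 3 + \frac{a}{a^{2} + 2 a}$ ($j{\left(a \right)} = 3 + \frac{a + 0}{a + \left(a + a^{2}\right)} = 3 + \frac{a}{a^{2} + 2 a}$)
$H{\left(-11,-7 \right)} \left(-85 + j{\left(-9 \right)}\right) = - 11 \left(-85 + \frac{7 + 3 \left(-9\right)}{2 - 9}\right) = - 11 \left(-85 + \frac{7 - 27}{-7}\right) = - 11 \left(-85 - - \frac{20}{7}\right) = - 11 \left(-85 + \frac{20}{7}\right) = \left(-11\right) \left(- \frac{575}{7}\right) = \frac{6325}{7}$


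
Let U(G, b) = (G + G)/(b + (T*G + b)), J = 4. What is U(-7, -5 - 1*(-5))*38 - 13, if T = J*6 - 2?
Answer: -105/11 ≈ -9.5455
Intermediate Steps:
T = 22 (T = 4*6 - 2 = 24 - 2 = 22)
U(G, b) = 2*G/(2*b + 22*G) (U(G, b) = (G + G)/(b + (22*G + b)) = (2*G)/(b + (b + 22*G)) = (2*G)/(2*b + 22*G) = 2*G/(2*b + 22*G))
U(-7, -5 - 1*(-5))*38 - 13 = -7/((-5 - 1*(-5)) + 11*(-7))*38 - 13 = -7/((-5 + 5) - 77)*38 - 13 = -7/(0 - 77)*38 - 13 = -7/(-77)*38 - 13 = -7*(-1/77)*38 - 13 = (1/11)*38 - 13 = 38/11 - 13 = -105/11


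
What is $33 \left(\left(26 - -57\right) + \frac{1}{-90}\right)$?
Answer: $\frac{82159}{30} \approx 2738.6$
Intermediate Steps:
$33 \left(\left(26 - -57\right) + \frac{1}{-90}\right) = 33 \left(\left(26 + 57\right) - \frac{1}{90}\right) = 33 \left(83 - \frac{1}{90}\right) = 33 \cdot \frac{7469}{90} = \frac{82159}{30}$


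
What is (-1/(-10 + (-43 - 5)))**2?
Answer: 1/3364 ≈ 0.00029727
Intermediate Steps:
(-1/(-10 + (-43 - 5)))**2 = (-1/(-10 - 48))**2 = (-1/(-58))**2 = (-1*(-1/58))**2 = (1/58)**2 = 1/3364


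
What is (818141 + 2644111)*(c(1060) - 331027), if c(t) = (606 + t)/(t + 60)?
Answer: -22921874854083/20 ≈ -1.1461e+12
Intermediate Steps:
c(t) = (606 + t)/(60 + t)
(818141 + 2644111)*(c(1060) - 331027) = (818141 + 2644111)*((606 + 1060)/(60 + 1060) - 331027) = 3462252*(1666/1120 - 331027) = 3462252*((1/1120)*1666 - 331027) = 3462252*(119/80 - 331027) = 3462252*(-26482041/80) = -22921874854083/20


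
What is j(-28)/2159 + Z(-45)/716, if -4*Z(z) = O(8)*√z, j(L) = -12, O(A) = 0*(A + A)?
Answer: -12/2159 ≈ -0.0055581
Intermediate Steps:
O(A) = 0 (O(A) = 0*(2*A) = 0)
Z(z) = 0 (Z(z) = -0*√z = -¼*0 = 0)
j(-28)/2159 + Z(-45)/716 = -12/2159 + 0/716 = -12*1/2159 + 0*(1/716) = -12/2159 + 0 = -12/2159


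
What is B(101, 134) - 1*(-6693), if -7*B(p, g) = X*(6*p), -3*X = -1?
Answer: 46649/7 ≈ 6664.1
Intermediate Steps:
X = ⅓ (X = -⅓*(-1) = ⅓ ≈ 0.33333)
B(p, g) = -2*p/7 (B(p, g) = -6*p/21 = -2*p/7)
B(101, 134) - 1*(-6693) = -2/7*101 - 1*(-6693) = -202/7 + 6693 = 46649/7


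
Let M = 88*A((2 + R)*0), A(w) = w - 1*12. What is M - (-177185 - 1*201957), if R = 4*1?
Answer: 378086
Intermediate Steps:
R = 4
A(w) = -12 + w (A(w) = w - 12 = -12 + w)
M = -1056 (M = 88*(-12 + (2 + 4)*0) = 88*(-12 + 6*0) = 88*(-12 + 0) = 88*(-12) = -1056)
M - (-177185 - 1*201957) = -1056 - (-177185 - 1*201957) = -1056 - (-177185 - 201957) = -1056 - 1*(-379142) = -1056 + 379142 = 378086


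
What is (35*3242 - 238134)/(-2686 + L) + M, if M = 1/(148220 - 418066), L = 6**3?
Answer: 16820039637/333259810 ≈ 50.471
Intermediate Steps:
L = 216
M = -1/269846 (M = 1/(-269846) = -1/269846 ≈ -3.7058e-6)
(35*3242 - 238134)/(-2686 + L) + M = (35*3242 - 238134)/(-2686 + 216) - 1/269846 = (113470 - 238134)/(-2470) - 1/269846 = -124664*(-1/2470) - 1/269846 = 62332/1235 - 1/269846 = 16820039637/333259810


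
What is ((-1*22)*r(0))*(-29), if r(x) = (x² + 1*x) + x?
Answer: 0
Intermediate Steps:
r(x) = x² + 2*x (r(x) = (x² + x) + x = (x + x²) + x = x² + 2*x)
((-1*22)*r(0))*(-29) = ((-1*22)*(0*(2 + 0)))*(-29) = -0*2*(-29) = -22*0*(-29) = 0*(-29) = 0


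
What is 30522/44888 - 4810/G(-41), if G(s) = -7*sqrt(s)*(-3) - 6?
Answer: 308072459/135539316 + 33670*I*sqrt(41)/6039 ≈ 2.2729 + 35.7*I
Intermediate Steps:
G(s) = -6 + 21*sqrt(s) (G(s) = 21*sqrt(s) - 6 = -6 + 21*sqrt(s))
30522/44888 - 4810/G(-41) = 30522/44888 - 4810/(-6 + 21*sqrt(-41)) = 30522*(1/44888) - 4810/(-6 + 21*(I*sqrt(41))) = 15261/22444 - 4810/(-6 + 21*I*sqrt(41))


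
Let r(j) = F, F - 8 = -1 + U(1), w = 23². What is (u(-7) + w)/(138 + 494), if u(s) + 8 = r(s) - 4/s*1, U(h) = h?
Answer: 3707/4424 ≈ 0.83793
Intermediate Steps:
w = 529
F = 8 (F = 8 + (-1 + 1) = 8 + 0 = 8)
r(j) = 8
u(s) = -4/s (u(s) = -8 + (8 - 4/s*1) = -8 + (8 - 4/s) = -4/s)
(u(-7) + w)/(138 + 494) = (-4/(-7) + 529)/(138 + 494) = (-4*(-⅐) + 529)/632 = (4/7 + 529)/632 = (1/632)*(3707/7) = 3707/4424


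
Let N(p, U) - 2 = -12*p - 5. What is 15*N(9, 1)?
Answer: -1665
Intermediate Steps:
N(p, U) = -3 - 12*p (N(p, U) = 2 + (-12*p - 5) = 2 + (-5 - 12*p) = -3 - 12*p)
15*N(9, 1) = 15*(-3 - 12*9) = 15*(-3 - 108) = 15*(-111) = -1665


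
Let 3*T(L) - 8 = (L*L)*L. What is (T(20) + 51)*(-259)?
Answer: -2113699/3 ≈ -7.0457e+5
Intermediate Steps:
T(L) = 8/3 + L**3/3 (T(L) = 8/3 + ((L*L)*L)/3 = 8/3 + (L**2*L)/3 = 8/3 + L**3/3)
(T(20) + 51)*(-259) = ((8/3 + (1/3)*20**3) + 51)*(-259) = ((8/3 + (1/3)*8000) + 51)*(-259) = ((8/3 + 8000/3) + 51)*(-259) = (8008/3 + 51)*(-259) = (8161/3)*(-259) = -2113699/3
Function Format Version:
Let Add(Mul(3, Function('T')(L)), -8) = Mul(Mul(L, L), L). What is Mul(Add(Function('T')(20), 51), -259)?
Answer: Rational(-2113699, 3) ≈ -7.0457e+5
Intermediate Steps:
Function('T')(L) = Add(Rational(8, 3), Mul(Rational(1, 3), Pow(L, 3))) (Function('T')(L) = Add(Rational(8, 3), Mul(Rational(1, 3), Mul(Mul(L, L), L))) = Add(Rational(8, 3), Mul(Rational(1, 3), Mul(Pow(L, 2), L))) = Add(Rational(8, 3), Mul(Rational(1, 3), Pow(L, 3))))
Mul(Add(Function('T')(20), 51), -259) = Mul(Add(Add(Rational(8, 3), Mul(Rational(1, 3), Pow(20, 3))), 51), -259) = Mul(Add(Add(Rational(8, 3), Mul(Rational(1, 3), 8000)), 51), -259) = Mul(Add(Add(Rational(8, 3), Rational(8000, 3)), 51), -259) = Mul(Add(Rational(8008, 3), 51), -259) = Mul(Rational(8161, 3), -259) = Rational(-2113699, 3)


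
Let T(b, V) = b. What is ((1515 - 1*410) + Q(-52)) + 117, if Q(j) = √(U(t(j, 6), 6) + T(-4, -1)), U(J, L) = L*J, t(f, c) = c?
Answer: 1222 + 4*√2 ≈ 1227.7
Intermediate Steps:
U(J, L) = J*L
Q(j) = 4*√2 (Q(j) = √(6*6 - 4) = √(36 - 4) = √32 = 4*√2)
((1515 - 1*410) + Q(-52)) + 117 = ((1515 - 1*410) + 4*√2) + 117 = ((1515 - 410) + 4*√2) + 117 = (1105 + 4*√2) + 117 = 1222 + 4*√2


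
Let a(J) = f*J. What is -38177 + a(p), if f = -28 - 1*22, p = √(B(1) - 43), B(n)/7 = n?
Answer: -38177 - 300*I ≈ -38177.0 - 300.0*I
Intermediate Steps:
B(n) = 7*n
p = 6*I (p = √(7*1 - 43) = √(7 - 43) = √(-36) = 6*I ≈ 6.0*I)
f = -50 (f = -28 - 22 = -50)
a(J) = -50*J
-38177 + a(p) = -38177 - 300*I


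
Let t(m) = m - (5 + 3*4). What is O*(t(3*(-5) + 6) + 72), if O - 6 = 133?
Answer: 6394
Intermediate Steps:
O = 139 (O = 6 + 133 = 139)
t(m) = -17 + m (t(m) = m - (5 + 12) = m - 1*17 = m - 17 = -17 + m)
O*(t(3*(-5) + 6) + 72) = 139*((-17 + (3*(-5) + 6)) + 72) = 139*((-17 + (-15 + 6)) + 72) = 139*((-17 - 9) + 72) = 139*(-26 + 72) = 139*46 = 6394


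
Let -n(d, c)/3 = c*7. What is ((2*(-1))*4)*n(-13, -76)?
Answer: -12768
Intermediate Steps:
n(d, c) = -21*c (n(d, c) = -3*c*7 = -21*c)
((2*(-1))*4)*n(-13, -76) = ((2*(-1))*4)*(-21*(-76)) = -2*4*1596 = -8*1596 = -12768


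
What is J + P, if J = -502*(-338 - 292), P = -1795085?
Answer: -1478825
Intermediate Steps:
J = 316260 (J = -502*(-630) = -1*(-316260) = 316260)
J + P = 316260 - 1795085 = -1478825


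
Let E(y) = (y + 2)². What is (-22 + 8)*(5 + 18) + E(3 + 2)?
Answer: -273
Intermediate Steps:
E(y) = (2 + y)²
(-22 + 8)*(5 + 18) + E(3 + 2) = (-22 + 8)*(5 + 18) + (2 + (3 + 2))² = -14*23 + (2 + 5)² = -322 + 7² = -322 + 49 = -273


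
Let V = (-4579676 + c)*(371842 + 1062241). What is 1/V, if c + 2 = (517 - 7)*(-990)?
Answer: -1/7291706871974 ≈ -1.3714e-13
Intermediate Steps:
c = -504902 (c = -2 + (517 - 7)*(-990) = -2 + 510*(-990) = -2 - 504900 = -504902)
V = -7291706871974 (V = (-4579676 - 504902)*(371842 + 1062241) = -5084578*1434083 = -7291706871974)
1/V = 1/(-7291706871974) = -1/7291706871974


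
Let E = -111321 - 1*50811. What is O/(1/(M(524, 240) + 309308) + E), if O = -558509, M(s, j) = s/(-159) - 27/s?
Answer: 14392791707589631/4178145929767272 ≈ 3.4448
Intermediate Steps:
M(s, j) = -27/s - s/159 (M(s, j) = s*(-1/159) - 27/s = -s/159 - 27/s = -27/s - s/159)
E = -162132 (E = -111321 - 50811 = -162132)
O/(1/(M(524, 240) + 309308) + E) = -558509/(1/((-27/524 - 1/159*524) + 309308) - 162132) = -558509/(1/((-27*1/524 - 524/159) + 309308) - 162132) = -558509/(1/((-27/524 - 524/159) + 309308) - 162132) = -558509/(1/(-278869/83316 + 309308) - 162132) = -558509/(1/(25770026459/83316) - 162132) = -558509/(83316/25770026459 - 162132) = -558509/(-4178145929767272/25770026459) = -558509*(-25770026459/4178145929767272) = 14392791707589631/4178145929767272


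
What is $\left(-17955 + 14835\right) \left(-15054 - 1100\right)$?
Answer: $50400480$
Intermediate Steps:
$\left(-17955 + 14835\right) \left(-15054 - 1100\right) = \left(-3120\right) \left(-16154\right) = 50400480$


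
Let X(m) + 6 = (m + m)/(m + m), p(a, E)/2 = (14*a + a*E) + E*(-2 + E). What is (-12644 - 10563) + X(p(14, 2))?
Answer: -23212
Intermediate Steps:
p(a, E) = 28*a + 2*E*a + 2*E*(-2 + E) (p(a, E) = 2*((14*a + a*E) + E*(-2 + E)) = 2*((14*a + E*a) + E*(-2 + E)) = 2*(14*a + E*a + E*(-2 + E)) = 28*a + 2*E*a + 2*E*(-2 + E))
X(m) = -5 (X(m) = -6 + (m + m)/(m + m) = -6 + (2*m)/((2*m)) = -6 + (2*m)*(1/(2*m)) = -6 + 1 = -5)
(-12644 - 10563) + X(p(14, 2)) = (-12644 - 10563) - 5 = -23207 - 5 = -23212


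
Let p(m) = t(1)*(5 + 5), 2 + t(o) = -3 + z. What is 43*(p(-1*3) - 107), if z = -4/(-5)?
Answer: -6407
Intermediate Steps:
z = 4/5 (z = -4*(-1/5) = 4/5 ≈ 0.80000)
t(o) = -21/5 (t(o) = -2 + (-3 + 4/5) = -2 - 11/5 = -21/5)
p(m) = -42 (p(m) = -21*(5 + 5)/5 = -21/5*10 = -42)
43*(p(-1*3) - 107) = 43*(-42 - 107) = 43*(-149) = -6407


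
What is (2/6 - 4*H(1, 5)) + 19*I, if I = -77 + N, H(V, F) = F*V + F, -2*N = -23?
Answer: -7705/6 ≈ -1284.2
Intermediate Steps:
N = 23/2 (N = -½*(-23) = 23/2 ≈ 11.500)
H(V, F) = F + F*V
I = -131/2 (I = -77 + 23/2 = -131/2 ≈ -65.500)
(2/6 - 4*H(1, 5)) + 19*I = (2/6 - 20*(1 + 1)) + 19*(-131/2) = (2*(⅙) - 20*2) - 2489/2 = (⅓ - 4*10) - 2489/2 = (⅓ - 40) - 2489/2 = -119/3 - 2489/2 = -7705/6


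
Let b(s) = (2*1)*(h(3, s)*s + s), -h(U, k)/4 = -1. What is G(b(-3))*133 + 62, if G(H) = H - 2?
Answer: -4194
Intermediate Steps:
h(U, k) = 4 (h(U, k) = -4*(-1) = 4)
b(s) = 10*s (b(s) = (2*1)*(4*s + s) = 2*(5*s) = 10*s)
G(H) = -2 + H
G(b(-3))*133 + 62 = (-2 + 10*(-3))*133 + 62 = (-2 - 30)*133 + 62 = -32*133 + 62 = -4256 + 62 = -4194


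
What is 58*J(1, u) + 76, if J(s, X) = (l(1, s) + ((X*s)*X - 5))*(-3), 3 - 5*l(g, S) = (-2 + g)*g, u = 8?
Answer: -51646/5 ≈ -10329.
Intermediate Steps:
l(g, S) = ⅗ - g*(-2 + g)/5 (l(g, S) = ⅗ - (-2 + g)*g/5 = ⅗ - g*(-2 + g)/5)
J(s, X) = 63/5 - 3*s*X² (J(s, X) = ((⅗ - ⅕*1² + (⅖)*1) + ((X*s)*X - 5))*(-3) = ((⅗ - ⅕*1 + ⅖) + (s*X² - 5))*(-3) = ((⅗ - ⅕ + ⅖) + (-5 + s*X²))*(-3) = (⅘ + (-5 + s*X²))*(-3) = (-21/5 + s*X²)*(-3) = 63/5 - 3*s*X²)
58*J(1, u) + 76 = 58*(63/5 - 3*1*8²) + 76 = 58*(63/5 - 3*1*64) + 76 = 58*(63/5 - 192) + 76 = 58*(-897/5) + 76 = -52026/5 + 76 = -51646/5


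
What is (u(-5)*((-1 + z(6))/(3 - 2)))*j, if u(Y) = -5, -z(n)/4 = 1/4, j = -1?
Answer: -10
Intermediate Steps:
z(n) = -1 (z(n) = -4/4 = -4*¼ = -1)
(u(-5)*((-1 + z(6))/(3 - 2)))*j = -5*(-1 - 1)/(3 - 2)*(-1) = -(-10)/1*(-1) = -(-10)*(-1) = -5*(-2)*(-1) = 10*(-1) = -10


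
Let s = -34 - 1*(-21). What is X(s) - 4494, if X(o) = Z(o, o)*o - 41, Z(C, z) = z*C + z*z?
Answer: -8929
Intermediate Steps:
s = -13 (s = -34 + 21 = -13)
Z(C, z) = z² + C*z (Z(C, z) = C*z + z² = z² + C*z)
X(o) = -41 + 2*o³ (X(o) = (o*(o + o))*o - 41 = (o*(2*o))*o - 41 = (2*o²)*o - 41 = 2*o³ - 41 = -41 + 2*o³)
X(s) - 4494 = (-41 + 2*(-13)³) - 4494 = (-41 + 2*(-2197)) - 4494 = (-41 - 4394) - 4494 = -4435 - 4494 = -8929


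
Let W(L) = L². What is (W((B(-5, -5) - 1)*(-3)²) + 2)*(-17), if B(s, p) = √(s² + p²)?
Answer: -70261 + 13770*√2 ≈ -50787.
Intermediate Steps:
B(s, p) = √(p² + s²)
(W((B(-5, -5) - 1)*(-3)²) + 2)*(-17) = (((√((-5)² + (-5)²) - 1)*(-3)²)² + 2)*(-17) = (((√(25 + 25) - 1)*9)² + 2)*(-17) = (((√50 - 1)*9)² + 2)*(-17) = (((5*√2 - 1)*9)² + 2)*(-17) = (((-1 + 5*√2)*9)² + 2)*(-17) = ((-9 + 45*√2)² + 2)*(-17) = (2 + (-9 + 45*√2)²)*(-17) = -34 - 17*(-9 + 45*√2)²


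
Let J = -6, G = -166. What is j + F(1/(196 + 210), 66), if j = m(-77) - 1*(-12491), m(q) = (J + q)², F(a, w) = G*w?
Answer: 8424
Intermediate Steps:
F(a, w) = -166*w
m(q) = (-6 + q)²
j = 19380 (j = (-6 - 77)² - 1*(-12491) = (-83)² + 12491 = 6889 + 12491 = 19380)
j + F(1/(196 + 210), 66) = 19380 - 166*66 = 19380 - 10956 = 8424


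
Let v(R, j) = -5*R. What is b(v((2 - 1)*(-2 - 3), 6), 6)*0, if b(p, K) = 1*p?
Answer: 0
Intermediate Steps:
b(p, K) = p
b(v((2 - 1)*(-2 - 3), 6), 6)*0 = -5*(2 - 1)*(-2 - 3)*0 = -5*(-5)*0 = 25*0 = 0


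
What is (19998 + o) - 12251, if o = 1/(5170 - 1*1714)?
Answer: 26773633/3456 ≈ 7747.0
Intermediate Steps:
o = 1/3456 (o = 1/(5170 - 1714) = 1/3456 ≈ 0.00028935)
(19998 + o) - 12251 = (19998 + 1/3456) - 12251 = 69113089/3456 - 12251 = 26773633/3456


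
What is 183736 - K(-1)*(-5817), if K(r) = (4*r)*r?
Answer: 207004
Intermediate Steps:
K(r) = 4*r²
183736 - K(-1)*(-5817) = 183736 - 4*(-1)²*(-5817) = 183736 - 4*1*(-5817) = 183736 - 4*(-5817) = 183736 - 1*(-23268) = 183736 + 23268 = 207004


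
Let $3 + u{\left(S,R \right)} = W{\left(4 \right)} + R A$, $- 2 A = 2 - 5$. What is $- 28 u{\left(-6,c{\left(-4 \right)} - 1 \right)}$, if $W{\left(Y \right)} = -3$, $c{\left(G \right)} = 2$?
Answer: $126$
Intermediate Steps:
$A = \frac{3}{2}$ ($A = - \frac{2 - 5}{2} = \left(- \frac{1}{2}\right) \left(-3\right) = \frac{3}{2} \approx 1.5$)
$u{\left(S,R \right)} = -6 + \frac{3 R}{2}$ ($u{\left(S,R \right)} = -3 + \left(-3 + R \frac{3}{2}\right) = -3 + \left(-3 + \frac{3 R}{2}\right) = -6 + \frac{3 R}{2}$)
$- 28 u{\left(-6,c{\left(-4 \right)} - 1 \right)} = - 28 \left(-6 + \frac{3 \left(2 - 1\right)}{2}\right) = - 28 \left(-6 + \frac{3}{2} \cdot 1\right) = - 28 \left(-6 + \frac{3}{2}\right) = \left(-28\right) \left(- \frac{9}{2}\right) = 126$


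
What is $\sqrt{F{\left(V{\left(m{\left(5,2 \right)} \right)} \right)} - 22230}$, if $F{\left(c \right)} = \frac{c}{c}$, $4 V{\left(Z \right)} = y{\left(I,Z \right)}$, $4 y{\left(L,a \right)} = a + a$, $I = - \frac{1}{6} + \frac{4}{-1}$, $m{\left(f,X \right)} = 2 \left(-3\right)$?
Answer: $i \sqrt{22229} \approx 149.09 i$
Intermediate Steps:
$m{\left(f,X \right)} = -6$
$I = - \frac{25}{6}$ ($I = \left(-1\right) \frac{1}{6} + 4 \left(-1\right) = - \frac{1}{6} - 4 = - \frac{25}{6} \approx -4.1667$)
$y{\left(L,a \right)} = \frac{a}{2}$ ($y{\left(L,a \right)} = \frac{a + a}{4} = \frac{2 a}{4} = \frac{a}{2}$)
$V{\left(Z \right)} = \frac{Z}{8}$ ($V{\left(Z \right)} = \frac{\frac{1}{2} Z}{4} = \frac{Z}{8}$)
$F{\left(c \right)} = 1$
$\sqrt{F{\left(V{\left(m{\left(5,2 \right)} \right)} \right)} - 22230} = \sqrt{1 - 22230} = \sqrt{-22229} = i \sqrt{22229}$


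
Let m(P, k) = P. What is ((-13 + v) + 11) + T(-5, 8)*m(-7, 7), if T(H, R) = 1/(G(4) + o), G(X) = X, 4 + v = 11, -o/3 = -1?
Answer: 4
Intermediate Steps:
o = 3 (o = -3*(-1) = 3)
v = 7 (v = -4 + 11 = 7)
T(H, R) = ⅐ (T(H, R) = 1/(4 + 3) = 1/7 = ⅐)
((-13 + v) + 11) + T(-5, 8)*m(-7, 7) = ((-13 + 7) + 11) + (⅐)*(-7) = (-6 + 11) - 1 = 5 - 1 = 4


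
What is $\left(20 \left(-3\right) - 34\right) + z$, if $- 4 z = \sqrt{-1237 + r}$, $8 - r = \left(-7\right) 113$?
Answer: $-94 - \frac{i \sqrt{438}}{4} \approx -94.0 - 5.2321 i$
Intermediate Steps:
$r = 799$ ($r = 8 - \left(-7\right) 113 = 8 - -791 = 8 + 791 = 799$)
$z = - \frac{i \sqrt{438}}{4}$ ($z = - \frac{\sqrt{-1237 + 799}}{4} = - \frac{\sqrt{-438}}{4} = - \frac{i \sqrt{438}}{4} \approx - 5.2321 i$)
$\left(20 \left(-3\right) - 34\right) + z = \left(20 \left(-3\right) - 34\right) - \frac{i \sqrt{438}}{4} = \left(-60 - 34\right) - \frac{i \sqrt{438}}{4} = -94 - \frac{i \sqrt{438}}{4}$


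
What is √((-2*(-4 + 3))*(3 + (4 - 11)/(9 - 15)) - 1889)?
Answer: I*√16926/3 ≈ 43.367*I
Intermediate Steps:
√((-2*(-4 + 3))*(3 + (4 - 11)/(9 - 15)) - 1889) = √((-2*(-1))*(3 - 7/(-6)) - 1889) = √(2*(3 - 7*(-⅙)) - 1889) = √(2*(3 + 7/6) - 1889) = √(2*(25/6) - 1889) = √(25/3 - 1889) = √(-5642/3) = I*√16926/3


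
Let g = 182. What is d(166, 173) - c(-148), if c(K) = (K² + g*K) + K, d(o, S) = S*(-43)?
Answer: -2259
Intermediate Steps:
d(o, S) = -43*S
c(K) = K² + 183*K (c(K) = (K² + 182*K) + K = K² + 183*K)
d(166, 173) - c(-148) = -43*173 - (-148)*(183 - 148) = -7439 - (-148)*35 = -7439 - 1*(-5180) = -7439 + 5180 = -2259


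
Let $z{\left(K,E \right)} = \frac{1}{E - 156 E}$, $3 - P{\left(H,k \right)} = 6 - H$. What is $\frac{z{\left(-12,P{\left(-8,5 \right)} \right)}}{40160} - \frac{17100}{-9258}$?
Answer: $\frac{195147481543}{105653530400} \approx 1.8471$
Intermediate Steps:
$P{\left(H,k \right)} = -3 + H$ ($P{\left(H,k \right)} = 3 - \left(6 - H\right) = 3 + \left(-6 + H\right) = -3 + H$)
$z{\left(K,E \right)} = - \frac{1}{155 E}$ ($z{\left(K,E \right)} = \frac{1}{\left(-155\right) E} = - \frac{1}{155 E}$)
$\frac{z{\left(-12,P{\left(-8,5 \right)} \right)}}{40160} - \frac{17100}{-9258} = \frac{\left(- \frac{1}{155}\right) \frac{1}{-3 - 8}}{40160} - \frac{17100}{-9258} = - \frac{1}{155 \left(-11\right)} \frac{1}{40160} - - \frac{2850}{1543} = \left(- \frac{1}{155}\right) \left(- \frac{1}{11}\right) \frac{1}{40160} + \frac{2850}{1543} = \frac{1}{1705} \cdot \frac{1}{40160} + \frac{2850}{1543} = \frac{1}{68472800} + \frac{2850}{1543} = \frac{195147481543}{105653530400}$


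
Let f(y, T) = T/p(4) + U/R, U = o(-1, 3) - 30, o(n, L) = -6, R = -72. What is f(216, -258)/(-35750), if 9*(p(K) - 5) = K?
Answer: 919/700700 ≈ 0.0013115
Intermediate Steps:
p(K) = 5 + K/9
U = -36 (U = -6 - 30 = -36)
f(y, T) = 1/2 + 9*T/49 (f(y, T) = T/(5 + (1/9)*4) - 36/(-72) = T/(5 + 4/9) - 36*(-1/72) = T/(49/9) + 1/2 = T*(9/49) + 1/2 = 9*T/49 + 1/2 = 1/2 + 9*T/49)
f(216, -258)/(-35750) = (1/2 + (9/49)*(-258))/(-35750) = (1/2 - 2322/49)*(-1/35750) = -4595/98*(-1/35750) = 919/700700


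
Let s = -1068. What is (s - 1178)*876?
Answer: -1967496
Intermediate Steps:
(s - 1178)*876 = (-1068 - 1178)*876 = -2246*876 = -1967496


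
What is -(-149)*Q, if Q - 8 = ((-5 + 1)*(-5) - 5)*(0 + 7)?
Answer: 16837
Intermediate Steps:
Q = 113 (Q = 8 + ((-5 + 1)*(-5) - 5)*(0 + 7) = 8 + (-4*(-5) - 5)*7 = 8 + (20 - 5)*7 = 8 + 15*7 = 8 + 105 = 113)
-(-149)*Q = -(-149)*113 = -1*(-16837) = 16837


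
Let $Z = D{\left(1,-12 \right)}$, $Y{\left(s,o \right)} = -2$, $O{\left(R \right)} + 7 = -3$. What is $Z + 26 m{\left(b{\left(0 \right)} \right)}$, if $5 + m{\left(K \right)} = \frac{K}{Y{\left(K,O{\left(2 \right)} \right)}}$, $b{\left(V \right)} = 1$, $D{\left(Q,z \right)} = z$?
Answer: $-155$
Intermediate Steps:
$O{\left(R \right)} = -10$ ($O{\left(R \right)} = -7 - 3 = -10$)
$Z = -12$
$m{\left(K \right)} = -5 - \frac{K}{2}$ ($m{\left(K \right)} = -5 + \frac{K}{-2} = -5 + K \left(- \frac{1}{2}\right) = -5 - \frac{K}{2}$)
$Z + 26 m{\left(b{\left(0 \right)} \right)} = -12 + 26 \left(-5 - \frac{1}{2}\right) = -12 + 26 \left(- \frac{11}{2}\right) = -12 - 143 = -155$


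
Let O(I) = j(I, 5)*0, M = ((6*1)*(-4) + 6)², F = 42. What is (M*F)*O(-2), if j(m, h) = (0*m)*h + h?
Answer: 0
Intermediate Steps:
j(m, h) = h (j(m, h) = 0*h + h = 0 + h = h)
M = 324 (M = (6*(-4) + 6)² = (-24 + 6)² = (-18)² = 324)
O(I) = 0 (O(I) = 5*0 = 0)
(M*F)*O(-2) = (324*42)*0 = 13608*0 = 0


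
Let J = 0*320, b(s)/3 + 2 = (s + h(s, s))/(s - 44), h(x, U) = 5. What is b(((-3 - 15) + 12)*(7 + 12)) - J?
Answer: -621/158 ≈ -3.9304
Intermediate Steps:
b(s) = -6 + 3*(5 + s)/(-44 + s) (b(s) = -6 + 3*((s + 5)/(s - 44)) = -6 + 3*((5 + s)/(-44 + s)) = -6 + 3*(5 + s)/(-44 + s))
J = 0
b(((-3 - 15) + 12)*(7 + 12)) - J = 3*(93 - ((-3 - 15) + 12)*(7 + 12))/(-44 + ((-3 - 15) + 12)*(7 + 12)) - 1*0 = 3*(93 - (-18 + 12)*19)/(-44 + (-18 + 12)*19) + 0 = 3*(93 - (-6)*19)/(-44 - 6*19) + 0 = 3*(93 - 1*(-114))/(-44 - 114) + 0 = 3*(93 + 114)/(-158) + 0 = 3*(-1/158)*207 + 0 = -621/158 + 0 = -621/158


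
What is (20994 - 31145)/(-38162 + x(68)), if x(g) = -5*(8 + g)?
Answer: 10151/38542 ≈ 0.26337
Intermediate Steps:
x(g) = -40 - 5*g
(20994 - 31145)/(-38162 + x(68)) = (20994 - 31145)/(-38162 + (-40 - 5*68)) = -10151/(-38162 + (-40 - 340)) = -10151/(-38162 - 380) = -10151/(-38542) = -10151*(-1/38542) = 10151/38542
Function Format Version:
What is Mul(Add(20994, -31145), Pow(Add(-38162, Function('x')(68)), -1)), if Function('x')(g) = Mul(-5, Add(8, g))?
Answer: Rational(10151, 38542) ≈ 0.26337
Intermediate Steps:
Function('x')(g) = Add(-40, Mul(-5, g))
Mul(Add(20994, -31145), Pow(Add(-38162, Function('x')(68)), -1)) = Mul(Add(20994, -31145), Pow(Add(-38162, Add(-40, Mul(-5, 68))), -1)) = Mul(-10151, Pow(Add(-38162, Add(-40, -340)), -1)) = Mul(-10151, Pow(Add(-38162, -380), -1)) = Mul(-10151, Pow(-38542, -1)) = Mul(-10151, Rational(-1, 38542)) = Rational(10151, 38542)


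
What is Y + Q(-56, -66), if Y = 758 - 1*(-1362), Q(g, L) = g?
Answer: 2064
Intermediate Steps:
Y = 2120 (Y = 758 + 1362 = 2120)
Y + Q(-56, -66) = 2120 - 56 = 2064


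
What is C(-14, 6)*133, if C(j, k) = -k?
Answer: -798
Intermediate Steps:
C(-14, 6)*133 = -1*6*133 = -6*133 = -798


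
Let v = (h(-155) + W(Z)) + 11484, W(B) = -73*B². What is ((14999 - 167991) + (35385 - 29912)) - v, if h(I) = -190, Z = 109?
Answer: 708500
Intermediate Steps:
v = -856019 (v = (-190 - 73*109²) + 11484 = (-190 - 73*11881) + 11484 = (-190 - 867313) + 11484 = -867503 + 11484 = -856019)
((14999 - 167991) + (35385 - 29912)) - v = ((14999 - 167991) + (35385 - 29912)) - 1*(-856019) = (-152992 + 5473) + 856019 = -147519 + 856019 = 708500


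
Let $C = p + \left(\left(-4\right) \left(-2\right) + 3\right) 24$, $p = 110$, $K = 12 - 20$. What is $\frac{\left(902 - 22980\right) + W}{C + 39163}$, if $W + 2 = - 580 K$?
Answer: $- \frac{17440}{39537} \approx -0.44111$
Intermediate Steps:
$K = -8$
$C = 374$ ($C = 110 + \left(\left(-4\right) \left(-2\right) + 3\right) 24 = 110 + \left(8 + 3\right) 24 = 110 + 11 \cdot 24 = 110 + 264 = 374$)
$W = 4638$ ($W = -2 - -4640 = -2 + 4640 = 4638$)
$\frac{\left(902 - 22980\right) + W}{C + 39163} = \frac{\left(902 - 22980\right) + 4638}{374 + 39163} = \frac{\left(902 - 22980\right) + 4638}{39537} = \left(-22078 + 4638\right) \frac{1}{39537} = \left(-17440\right) \frac{1}{39537} = - \frac{17440}{39537}$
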